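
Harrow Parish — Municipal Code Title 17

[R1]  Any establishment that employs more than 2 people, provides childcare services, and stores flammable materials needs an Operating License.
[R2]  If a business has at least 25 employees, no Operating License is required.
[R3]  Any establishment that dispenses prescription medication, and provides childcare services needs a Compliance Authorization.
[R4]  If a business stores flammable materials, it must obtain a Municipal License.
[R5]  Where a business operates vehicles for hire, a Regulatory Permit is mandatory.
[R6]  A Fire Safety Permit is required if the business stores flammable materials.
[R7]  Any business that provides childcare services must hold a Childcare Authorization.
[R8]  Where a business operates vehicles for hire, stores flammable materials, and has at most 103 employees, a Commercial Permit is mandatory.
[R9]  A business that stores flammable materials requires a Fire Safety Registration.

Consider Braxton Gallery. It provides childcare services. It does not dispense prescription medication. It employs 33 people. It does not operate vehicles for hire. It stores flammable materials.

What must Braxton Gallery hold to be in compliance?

Childcare Authorization, Fire Safety Permit, Fire Safety Registration, Municipal License

[R1] employees 33 > 2; provides childcare services; stores flammable materials → Operating License required.
[R2] employees 33 ≥ 25 → exempt from Operating License.
[R3] does not dispense prescription medication; provides childcare services → Compliance Authorization not required.
[R4] stores flammable materials → Municipal License required.
[R5] does not operate vehicles for hire → Regulatory Permit not required.
[R6] stores flammable materials → Fire Safety Permit required.
[R7] provides childcare services → Childcare Authorization required.
[R8] does not operate vehicles for hire; stores flammable materials; employees 33 ≤ 103 → Commercial Permit not required.
[R9] stores flammable materials → Fire Safety Registration required.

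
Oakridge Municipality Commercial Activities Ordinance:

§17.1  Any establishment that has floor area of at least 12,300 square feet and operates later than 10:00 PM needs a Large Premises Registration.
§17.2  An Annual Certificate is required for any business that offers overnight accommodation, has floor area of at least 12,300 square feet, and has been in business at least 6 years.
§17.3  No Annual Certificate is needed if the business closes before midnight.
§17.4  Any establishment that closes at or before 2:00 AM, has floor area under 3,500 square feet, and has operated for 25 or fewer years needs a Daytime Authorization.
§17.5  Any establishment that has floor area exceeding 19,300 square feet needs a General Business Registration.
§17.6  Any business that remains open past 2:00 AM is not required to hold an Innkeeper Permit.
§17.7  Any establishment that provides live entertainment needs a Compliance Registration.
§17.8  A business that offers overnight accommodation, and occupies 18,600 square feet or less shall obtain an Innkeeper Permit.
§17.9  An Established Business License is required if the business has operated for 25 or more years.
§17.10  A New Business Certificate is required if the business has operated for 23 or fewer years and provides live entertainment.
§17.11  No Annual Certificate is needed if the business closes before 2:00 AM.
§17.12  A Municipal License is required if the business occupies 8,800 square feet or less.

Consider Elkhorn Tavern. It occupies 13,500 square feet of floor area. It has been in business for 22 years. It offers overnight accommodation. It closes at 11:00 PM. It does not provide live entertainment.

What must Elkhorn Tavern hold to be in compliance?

§17.1 floor area 13,500 square feet ≥ 12,300 square feet; closes 11:00 PM, after 10:00 PM → Large Premises Registration required.
§17.2 offers overnight accommodation; floor area 13,500 square feet ≥ 12,300 square feet; years in business 22 ≥ 6 → Annual Certificate required.
§17.3 closes 11:00 PM, at/before midnight → exempt from Annual Certificate.
§17.4 closes 11:00 PM, at/before 2:00 AM; floor area 13,500 square feet ≥ 3,500 square feet; years in business 22 ≤ 25 → Daytime Authorization not required.
§17.5 floor area 13,500 square feet ≤ 19,300 square feet → General Business Registration not required.
§17.6 closes 11:00 PM, at/before 2:00 AM → Innkeeper Permit exemption does not apply.
§17.7 does not provide live entertainment → Compliance Registration not required.
§17.8 offers overnight accommodation; floor area 13,500 square feet ≤ 18,600 square feet → Innkeeper Permit required.
§17.9 years in business 22 < 25 → Established Business License not required.
§17.10 years in business 22 ≤ 23; does not provide live entertainment → New Business Certificate not required.
§17.11 closes 11:00 PM, at/before 2:00 AM → exempt from Annual Certificate.
§17.12 floor area 13,500 square feet > 8,800 square feet → Municipal License not required.

Innkeeper Permit, Large Premises Registration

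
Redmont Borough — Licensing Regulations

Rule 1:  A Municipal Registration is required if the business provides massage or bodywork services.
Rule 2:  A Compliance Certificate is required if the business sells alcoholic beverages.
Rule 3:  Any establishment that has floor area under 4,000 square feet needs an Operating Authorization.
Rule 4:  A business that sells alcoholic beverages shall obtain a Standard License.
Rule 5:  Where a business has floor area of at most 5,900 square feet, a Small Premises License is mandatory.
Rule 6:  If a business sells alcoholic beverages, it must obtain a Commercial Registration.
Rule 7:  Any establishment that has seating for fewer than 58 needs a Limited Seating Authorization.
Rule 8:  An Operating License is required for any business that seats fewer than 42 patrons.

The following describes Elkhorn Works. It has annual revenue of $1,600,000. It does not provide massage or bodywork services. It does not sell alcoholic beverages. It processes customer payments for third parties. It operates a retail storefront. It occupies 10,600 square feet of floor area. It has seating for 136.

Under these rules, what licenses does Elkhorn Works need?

Rule 1: does not provide massage or bodywork services → Municipal Registration not required.
Rule 2: does not sell alcoholic beverages → Compliance Certificate not required.
Rule 3: floor area 10,600 square feet ≥ 4,000 square feet → Operating Authorization not required.
Rule 4: does not sell alcoholic beverages → Standard License not required.
Rule 5: floor area 10,600 square feet > 5,900 square feet → Small Premises License not required.
Rule 6: does not sell alcoholic beverages → Commercial Registration not required.
Rule 7: seating 136 ≥ 58 → Limited Seating Authorization not required.
Rule 8: seating 136 ≥ 42 → Operating License not required.

None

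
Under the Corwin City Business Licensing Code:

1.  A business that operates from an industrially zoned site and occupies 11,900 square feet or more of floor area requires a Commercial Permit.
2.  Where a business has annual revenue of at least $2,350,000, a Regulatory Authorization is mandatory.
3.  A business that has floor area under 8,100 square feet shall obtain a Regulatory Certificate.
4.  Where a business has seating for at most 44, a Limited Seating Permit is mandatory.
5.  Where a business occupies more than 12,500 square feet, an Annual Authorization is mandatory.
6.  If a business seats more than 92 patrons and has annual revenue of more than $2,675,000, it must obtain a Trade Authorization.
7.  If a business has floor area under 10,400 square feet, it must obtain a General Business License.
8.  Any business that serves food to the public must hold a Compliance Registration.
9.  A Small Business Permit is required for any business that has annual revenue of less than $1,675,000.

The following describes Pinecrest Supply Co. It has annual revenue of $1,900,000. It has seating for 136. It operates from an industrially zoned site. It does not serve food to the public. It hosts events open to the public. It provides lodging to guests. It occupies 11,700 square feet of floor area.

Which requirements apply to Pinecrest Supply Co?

None

1. operates from an industrially zoned site; floor area 11,700 square feet < 11,900 square feet → Commercial Permit not required.
2. revenue $1,900,000 < $2,350,000 → Regulatory Authorization not required.
3. floor area 11,700 square feet ≥ 8,100 square feet → Regulatory Certificate not required.
4. seating 136 > 44 → Limited Seating Permit not required.
5. floor area 11,700 square feet ≤ 12,500 square feet → Annual Authorization not required.
6. seating 136 > 92; revenue $1,900,000 ≤ $2,675,000 → Trade Authorization not required.
7. floor area 11,700 square feet ≥ 10,400 square feet → General Business License not required.
8. does not serve food to the public → Compliance Registration not required.
9. revenue $1,900,000 ≥ $1,675,000 → Small Business Permit not required.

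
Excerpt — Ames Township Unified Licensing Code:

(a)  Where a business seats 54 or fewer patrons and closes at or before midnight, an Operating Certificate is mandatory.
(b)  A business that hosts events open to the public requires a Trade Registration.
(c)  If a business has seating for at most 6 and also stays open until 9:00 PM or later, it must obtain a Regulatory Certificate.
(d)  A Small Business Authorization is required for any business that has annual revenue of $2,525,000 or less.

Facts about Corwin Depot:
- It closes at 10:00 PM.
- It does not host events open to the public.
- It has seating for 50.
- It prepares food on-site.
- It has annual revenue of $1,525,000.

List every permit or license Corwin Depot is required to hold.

Operating Certificate, Small Business Authorization

(a) seating 50 ≤ 54; closes 10:00 PM, at/before midnight → Operating Certificate required.
(b) does not host events open to the public → Trade Registration not required.
(c) seating 50 > 6; closes 10:00 PM, after 9:00 PM → Regulatory Certificate not required.
(d) revenue $1,525,000 ≤ $2,525,000 → Small Business Authorization required.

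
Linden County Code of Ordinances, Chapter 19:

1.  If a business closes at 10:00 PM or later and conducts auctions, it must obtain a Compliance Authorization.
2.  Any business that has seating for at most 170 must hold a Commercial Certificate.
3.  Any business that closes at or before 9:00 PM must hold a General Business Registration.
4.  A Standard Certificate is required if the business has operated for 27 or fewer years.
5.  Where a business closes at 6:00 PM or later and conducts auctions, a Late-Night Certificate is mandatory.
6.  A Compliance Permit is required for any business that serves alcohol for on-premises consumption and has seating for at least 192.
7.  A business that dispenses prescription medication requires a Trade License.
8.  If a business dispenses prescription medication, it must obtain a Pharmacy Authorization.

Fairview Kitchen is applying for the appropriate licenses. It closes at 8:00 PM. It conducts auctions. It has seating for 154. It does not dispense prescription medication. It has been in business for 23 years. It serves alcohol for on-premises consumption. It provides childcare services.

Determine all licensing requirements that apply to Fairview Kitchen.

Commercial Certificate, General Business Registration, Late-Night Certificate, Standard Certificate

1. closes 8:00 PM, at/before 10:00 PM; conducts auctions → Compliance Authorization not required.
2. seating 154 ≤ 170 → Commercial Certificate required.
3. closes 8:00 PM, at/before 9:00 PM → General Business Registration required.
4. years in business 23 ≤ 27 → Standard Certificate required.
5. closes 8:00 PM, after 6:00 PM; conducts auctions → Late-Night Certificate required.
6. serves alcohol for on-premises consumption; seating 154 < 192 → Compliance Permit not required.
7. does not dispense prescription medication → Trade License not required.
8. does not dispense prescription medication → Pharmacy Authorization not required.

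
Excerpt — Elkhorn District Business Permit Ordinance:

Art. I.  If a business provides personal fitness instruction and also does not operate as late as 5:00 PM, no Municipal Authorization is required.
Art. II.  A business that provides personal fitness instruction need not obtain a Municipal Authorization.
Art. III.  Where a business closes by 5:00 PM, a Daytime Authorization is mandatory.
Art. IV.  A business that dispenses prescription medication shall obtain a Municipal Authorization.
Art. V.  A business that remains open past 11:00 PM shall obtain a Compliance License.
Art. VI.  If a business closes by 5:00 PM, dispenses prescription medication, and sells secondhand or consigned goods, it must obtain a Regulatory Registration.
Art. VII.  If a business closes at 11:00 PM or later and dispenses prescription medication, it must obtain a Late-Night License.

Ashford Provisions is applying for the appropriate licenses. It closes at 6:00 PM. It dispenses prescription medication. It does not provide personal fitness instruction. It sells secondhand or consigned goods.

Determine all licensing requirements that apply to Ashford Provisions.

Municipal Authorization

Art. I. does not provide personal fitness instruction; closes 6:00 PM, after 5:00 PM → Municipal Authorization exemption does not apply.
Art. II. does not provide personal fitness instruction → Municipal Authorization exemption does not apply.
Art. III. closes 6:00 PM, after 5:00 PM → Daytime Authorization not required.
Art. IV. dispenses prescription medication → Municipal Authorization required.
Art. V. closes 6:00 PM, at/before 11:00 PM → Compliance License not required.
Art. VI. closes 6:00 PM, after 5:00 PM; dispenses prescription medication; sells secondhand or consigned goods → Regulatory Registration not required.
Art. VII. closes 6:00 PM, at/before 11:00 PM; dispenses prescription medication → Late-Night License not required.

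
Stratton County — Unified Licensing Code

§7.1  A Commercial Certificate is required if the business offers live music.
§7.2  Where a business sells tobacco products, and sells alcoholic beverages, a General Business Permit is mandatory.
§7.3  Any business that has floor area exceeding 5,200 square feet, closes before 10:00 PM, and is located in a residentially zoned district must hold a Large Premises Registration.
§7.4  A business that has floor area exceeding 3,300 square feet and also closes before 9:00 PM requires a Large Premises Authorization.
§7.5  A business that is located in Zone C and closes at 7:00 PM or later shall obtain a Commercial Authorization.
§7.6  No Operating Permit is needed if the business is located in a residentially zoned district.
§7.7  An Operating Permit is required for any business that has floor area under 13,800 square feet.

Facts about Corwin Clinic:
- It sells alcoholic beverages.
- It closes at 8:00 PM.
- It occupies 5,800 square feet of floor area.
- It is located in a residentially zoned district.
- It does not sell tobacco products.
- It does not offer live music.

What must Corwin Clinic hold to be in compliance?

§7.1 does not offer live music → Commercial Certificate not required.
§7.2 does not sell tobacco products; sells alcoholic beverages → General Business Permit not required.
§7.3 floor area 5,800 square feet > 5,200 square feet; closes 8:00 PM, at/before 10:00 PM; is located in a residentially zoned district → Large Premises Registration required.
§7.4 floor area 5,800 square feet > 3,300 square feet; closes 8:00 PM, at/before 9:00 PM → Large Premises Authorization required.
§7.5 is located in a residentially zoned district (not: is located in Zone C); closes 8:00 PM, after 7:00 PM → Commercial Authorization not required.
§7.6 is located in a residentially zoned district → exempt from Operating Permit.
§7.7 floor area 5,800 square feet < 13,800 square feet → Operating Permit required.

Large Premises Authorization, Large Premises Registration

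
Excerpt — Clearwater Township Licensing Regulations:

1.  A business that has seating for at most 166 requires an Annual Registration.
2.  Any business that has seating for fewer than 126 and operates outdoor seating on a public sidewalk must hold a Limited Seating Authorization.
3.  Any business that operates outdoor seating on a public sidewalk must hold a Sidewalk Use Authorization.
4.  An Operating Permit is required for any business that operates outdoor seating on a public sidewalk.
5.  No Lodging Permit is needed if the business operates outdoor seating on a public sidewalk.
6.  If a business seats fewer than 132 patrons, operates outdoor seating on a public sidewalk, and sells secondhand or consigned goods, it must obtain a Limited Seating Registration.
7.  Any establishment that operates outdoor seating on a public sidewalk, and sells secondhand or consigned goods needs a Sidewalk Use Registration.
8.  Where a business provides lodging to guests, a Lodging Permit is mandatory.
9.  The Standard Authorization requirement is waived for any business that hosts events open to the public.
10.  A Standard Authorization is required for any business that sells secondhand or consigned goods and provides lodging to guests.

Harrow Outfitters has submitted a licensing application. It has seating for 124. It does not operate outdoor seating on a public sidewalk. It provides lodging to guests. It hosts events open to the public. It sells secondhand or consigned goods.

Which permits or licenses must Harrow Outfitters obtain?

1. seating 124 ≤ 166 → Annual Registration required.
2. seating 124 < 126; does not operate outdoor seating on a public sidewalk → Limited Seating Authorization not required.
3. does not operate outdoor seating on a public sidewalk → Sidewalk Use Authorization not required.
4. does not operate outdoor seating on a public sidewalk → Operating Permit not required.
5. does not operate outdoor seating on a public sidewalk → Lodging Permit exemption does not apply.
6. seating 124 < 132; does not operate outdoor seating on a public sidewalk; sells secondhand or consigned goods → Limited Seating Registration not required.
7. does not operate outdoor seating on a public sidewalk; sells secondhand or consigned goods → Sidewalk Use Registration not required.
8. provides lodging to guests → Lodging Permit required.
9. hosts events open to the public → exempt from Standard Authorization.
10. sells secondhand or consigned goods; provides lodging to guests → Standard Authorization required.

Annual Registration, Lodging Permit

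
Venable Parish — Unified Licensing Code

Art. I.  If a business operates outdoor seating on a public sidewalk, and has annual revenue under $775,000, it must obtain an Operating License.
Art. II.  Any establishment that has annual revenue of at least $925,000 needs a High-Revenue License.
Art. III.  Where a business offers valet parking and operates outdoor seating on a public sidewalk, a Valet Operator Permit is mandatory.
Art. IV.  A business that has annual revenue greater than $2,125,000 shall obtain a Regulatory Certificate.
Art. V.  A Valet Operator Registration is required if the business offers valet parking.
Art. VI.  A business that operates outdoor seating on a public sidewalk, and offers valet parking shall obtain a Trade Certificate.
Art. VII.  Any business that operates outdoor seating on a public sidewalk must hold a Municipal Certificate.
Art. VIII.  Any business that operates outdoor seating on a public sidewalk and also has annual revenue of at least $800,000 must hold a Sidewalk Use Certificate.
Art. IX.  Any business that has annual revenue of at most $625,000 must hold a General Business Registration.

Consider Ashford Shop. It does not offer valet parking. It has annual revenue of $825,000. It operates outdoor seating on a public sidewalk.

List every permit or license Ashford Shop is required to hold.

Municipal Certificate, Sidewalk Use Certificate

Art. I. operates outdoor seating on a public sidewalk; revenue $825,000 ≥ $775,000 → Operating License not required.
Art. II. revenue $825,000 < $925,000 → High-Revenue License not required.
Art. III. does not offer valet parking; operates outdoor seating on a public sidewalk → Valet Operator Permit not required.
Art. IV. revenue $825,000 ≤ $2,125,000 → Regulatory Certificate not required.
Art. V. does not offer valet parking → Valet Operator Registration not required.
Art. VI. operates outdoor seating on a public sidewalk; does not offer valet parking → Trade Certificate not required.
Art. VII. operates outdoor seating on a public sidewalk → Municipal Certificate required.
Art. VIII. operates outdoor seating on a public sidewalk; revenue $825,000 ≥ $800,000 → Sidewalk Use Certificate required.
Art. IX. revenue $825,000 > $625,000 → General Business Registration not required.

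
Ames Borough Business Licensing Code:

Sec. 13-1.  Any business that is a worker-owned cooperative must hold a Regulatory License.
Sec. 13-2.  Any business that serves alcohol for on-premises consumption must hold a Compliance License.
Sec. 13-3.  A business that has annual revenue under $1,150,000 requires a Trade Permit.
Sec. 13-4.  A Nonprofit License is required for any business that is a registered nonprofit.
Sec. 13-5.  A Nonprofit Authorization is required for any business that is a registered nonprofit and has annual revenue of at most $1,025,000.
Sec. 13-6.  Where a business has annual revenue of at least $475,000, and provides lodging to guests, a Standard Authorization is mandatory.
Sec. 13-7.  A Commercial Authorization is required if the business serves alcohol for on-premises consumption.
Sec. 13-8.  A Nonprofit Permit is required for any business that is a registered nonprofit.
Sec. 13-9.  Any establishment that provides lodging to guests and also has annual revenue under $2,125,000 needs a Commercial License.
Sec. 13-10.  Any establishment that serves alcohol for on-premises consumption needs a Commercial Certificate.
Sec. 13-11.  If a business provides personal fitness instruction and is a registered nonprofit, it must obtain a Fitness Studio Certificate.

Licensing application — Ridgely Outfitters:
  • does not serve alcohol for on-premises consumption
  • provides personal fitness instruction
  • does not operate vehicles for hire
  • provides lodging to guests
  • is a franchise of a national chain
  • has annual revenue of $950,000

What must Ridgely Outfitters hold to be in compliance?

Commercial License, Standard Authorization, Trade Permit

Sec. 13-1. is a franchise of a national chain (not: is a worker-owned cooperative) → Regulatory License not required.
Sec. 13-2. does not serve alcohol for on-premises consumption → Compliance License not required.
Sec. 13-3. revenue $950,000 < $1,150,000 → Trade Permit required.
Sec. 13-4. is a franchise of a national chain (not: is a registered nonprofit) → Nonprofit License not required.
Sec. 13-5. is a franchise of a national chain (not: is a registered nonprofit); revenue $950,000 ≤ $1,025,000 → Nonprofit Authorization not required.
Sec. 13-6. revenue $950,000 ≥ $475,000; provides lodging to guests → Standard Authorization required.
Sec. 13-7. does not serve alcohol for on-premises consumption → Commercial Authorization not required.
Sec. 13-8. is a franchise of a national chain (not: is a registered nonprofit) → Nonprofit Permit not required.
Sec. 13-9. provides lodging to guests; revenue $950,000 < $2,125,000 → Commercial License required.
Sec. 13-10. does not serve alcohol for on-premises consumption → Commercial Certificate not required.
Sec. 13-11. provides personal fitness instruction; is a franchise of a national chain (not: is a registered nonprofit) → Fitness Studio Certificate not required.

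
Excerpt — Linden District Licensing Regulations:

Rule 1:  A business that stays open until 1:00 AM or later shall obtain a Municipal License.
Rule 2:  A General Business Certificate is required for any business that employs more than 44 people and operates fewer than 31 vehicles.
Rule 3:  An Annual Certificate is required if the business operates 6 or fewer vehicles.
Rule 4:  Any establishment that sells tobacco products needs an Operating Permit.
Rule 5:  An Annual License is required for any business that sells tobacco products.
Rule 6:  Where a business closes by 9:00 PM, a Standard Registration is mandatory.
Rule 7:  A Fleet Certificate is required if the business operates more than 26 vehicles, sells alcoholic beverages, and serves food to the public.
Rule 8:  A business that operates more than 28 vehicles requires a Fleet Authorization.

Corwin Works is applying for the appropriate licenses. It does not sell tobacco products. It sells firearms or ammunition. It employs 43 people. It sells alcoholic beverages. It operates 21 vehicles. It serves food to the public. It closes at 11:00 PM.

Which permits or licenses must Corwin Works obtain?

Rule 1: closes 11:00 PM, at/before 1:00 AM → Municipal License not required.
Rule 2: employees 43 ≤ 44; vehicles 21 < 31 → General Business Certificate not required.
Rule 3: vehicles 21 > 6 → Annual Certificate not required.
Rule 4: does not sell tobacco products → Operating Permit not required.
Rule 5: does not sell tobacco products → Annual License not required.
Rule 6: closes 11:00 PM, after 9:00 PM → Standard Registration not required.
Rule 7: vehicles 21 ≤ 26; sells alcoholic beverages; serves food to the public → Fleet Certificate not required.
Rule 8: vehicles 21 ≤ 28 → Fleet Authorization not required.

None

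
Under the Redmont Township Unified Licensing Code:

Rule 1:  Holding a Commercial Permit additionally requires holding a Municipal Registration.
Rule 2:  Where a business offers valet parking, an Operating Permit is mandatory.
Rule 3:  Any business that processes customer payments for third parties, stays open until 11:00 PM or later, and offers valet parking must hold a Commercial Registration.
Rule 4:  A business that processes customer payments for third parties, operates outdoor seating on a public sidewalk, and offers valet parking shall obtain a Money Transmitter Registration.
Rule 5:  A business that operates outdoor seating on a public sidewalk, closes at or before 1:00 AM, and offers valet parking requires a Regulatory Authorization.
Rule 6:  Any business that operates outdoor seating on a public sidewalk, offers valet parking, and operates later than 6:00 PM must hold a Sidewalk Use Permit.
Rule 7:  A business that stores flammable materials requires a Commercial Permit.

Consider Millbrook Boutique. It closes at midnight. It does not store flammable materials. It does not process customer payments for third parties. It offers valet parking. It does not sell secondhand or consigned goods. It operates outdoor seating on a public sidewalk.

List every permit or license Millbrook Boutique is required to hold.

Operating Permit, Regulatory Authorization, Sidewalk Use Permit

Rule 1: Commercial Permit is not required → no effect.
Rule 2: offers valet parking → Operating Permit required.
Rule 3: does not process customer payments for third parties; closes midnight, after 11:00 PM; offers valet parking → Commercial Registration not required.
Rule 4: does not process customer payments for third parties; operates outdoor seating on a public sidewalk; offers valet parking → Money Transmitter Registration not required.
Rule 5: operates outdoor seating on a public sidewalk; closes midnight, at/before 1:00 AM; offers valet parking → Regulatory Authorization required.
Rule 6: operates outdoor seating on a public sidewalk; offers valet parking; closes midnight, after 6:00 PM → Sidewalk Use Permit required.
Rule 7: does not store flammable materials → Commercial Permit not required.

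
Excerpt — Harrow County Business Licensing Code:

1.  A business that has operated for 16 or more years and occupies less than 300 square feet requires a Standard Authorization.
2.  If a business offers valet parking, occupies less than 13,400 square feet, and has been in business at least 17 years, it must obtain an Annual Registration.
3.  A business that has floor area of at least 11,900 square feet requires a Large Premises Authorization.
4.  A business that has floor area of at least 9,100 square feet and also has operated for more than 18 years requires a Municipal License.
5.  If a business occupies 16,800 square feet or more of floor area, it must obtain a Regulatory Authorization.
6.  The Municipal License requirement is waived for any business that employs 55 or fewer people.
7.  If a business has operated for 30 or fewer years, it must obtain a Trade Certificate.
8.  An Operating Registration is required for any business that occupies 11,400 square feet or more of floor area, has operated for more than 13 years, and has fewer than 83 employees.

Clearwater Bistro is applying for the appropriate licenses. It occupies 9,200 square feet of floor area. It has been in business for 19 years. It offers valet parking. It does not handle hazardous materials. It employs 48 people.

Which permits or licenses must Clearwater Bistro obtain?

1. years in business 19 ≥ 16; floor area 9,200 square feet ≥ 300 square feet → Standard Authorization not required.
2. offers valet parking; floor area 9,200 square feet < 13,400 square feet; years in business 19 ≥ 17 → Annual Registration required.
3. floor area 9,200 square feet < 11,900 square feet → Large Premises Authorization not required.
4. floor area 9,200 square feet ≥ 9,100 square feet; years in business 19 > 18 → Municipal License required.
5. floor area 9,200 square feet < 16,800 square feet → Regulatory Authorization not required.
6. employees 48 ≤ 55 → exempt from Municipal License.
7. years in business 19 ≤ 30 → Trade Certificate required.
8. floor area 9,200 square feet < 11,400 square feet; years in business 19 > 13; employees 48 < 83 → Operating Registration not required.

Annual Registration, Trade Certificate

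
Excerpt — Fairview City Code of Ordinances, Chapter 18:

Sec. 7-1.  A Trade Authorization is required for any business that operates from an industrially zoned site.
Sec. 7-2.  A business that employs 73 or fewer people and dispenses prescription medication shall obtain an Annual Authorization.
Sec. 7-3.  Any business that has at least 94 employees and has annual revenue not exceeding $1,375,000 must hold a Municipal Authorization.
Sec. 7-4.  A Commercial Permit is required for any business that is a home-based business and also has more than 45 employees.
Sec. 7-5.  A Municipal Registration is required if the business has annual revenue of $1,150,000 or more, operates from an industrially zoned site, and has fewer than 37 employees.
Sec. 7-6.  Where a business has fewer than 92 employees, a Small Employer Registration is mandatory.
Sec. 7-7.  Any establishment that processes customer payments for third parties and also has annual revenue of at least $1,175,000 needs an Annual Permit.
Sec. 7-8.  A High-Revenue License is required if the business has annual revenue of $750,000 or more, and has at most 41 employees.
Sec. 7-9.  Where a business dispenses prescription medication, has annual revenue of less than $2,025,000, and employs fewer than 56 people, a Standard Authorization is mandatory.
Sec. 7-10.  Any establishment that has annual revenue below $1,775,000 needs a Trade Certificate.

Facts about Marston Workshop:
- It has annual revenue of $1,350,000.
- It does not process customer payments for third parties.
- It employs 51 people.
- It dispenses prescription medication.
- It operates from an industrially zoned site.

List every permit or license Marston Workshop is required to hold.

Annual Authorization, Small Employer Registration, Standard Authorization, Trade Authorization, Trade Certificate

Sec. 7-1. operates from an industrially zoned site → Trade Authorization required.
Sec. 7-2. employees 51 ≤ 73; dispenses prescription medication → Annual Authorization required.
Sec. 7-3. employees 51 < 94; revenue $1,350,000 ≤ $1,375,000 → Municipal Authorization not required.
Sec. 7-4. operates from an industrially zoned site (not: is a home-based business); employees 51 > 45 → Commercial Permit not required.
Sec. 7-5. revenue $1,350,000 ≥ $1,150,000; operates from an industrially zoned site; employees 51 ≥ 37 → Municipal Registration not required.
Sec. 7-6. employees 51 < 92 → Small Employer Registration required.
Sec. 7-7. does not process customer payments for third parties; revenue $1,350,000 ≥ $1,175,000 → Annual Permit not required.
Sec. 7-8. revenue $1,350,000 ≥ $750,000; employees 51 > 41 → High-Revenue License not required.
Sec. 7-9. dispenses prescription medication; revenue $1,350,000 < $2,025,000; employees 51 < 56 → Standard Authorization required.
Sec. 7-10. revenue $1,350,000 < $1,775,000 → Trade Certificate required.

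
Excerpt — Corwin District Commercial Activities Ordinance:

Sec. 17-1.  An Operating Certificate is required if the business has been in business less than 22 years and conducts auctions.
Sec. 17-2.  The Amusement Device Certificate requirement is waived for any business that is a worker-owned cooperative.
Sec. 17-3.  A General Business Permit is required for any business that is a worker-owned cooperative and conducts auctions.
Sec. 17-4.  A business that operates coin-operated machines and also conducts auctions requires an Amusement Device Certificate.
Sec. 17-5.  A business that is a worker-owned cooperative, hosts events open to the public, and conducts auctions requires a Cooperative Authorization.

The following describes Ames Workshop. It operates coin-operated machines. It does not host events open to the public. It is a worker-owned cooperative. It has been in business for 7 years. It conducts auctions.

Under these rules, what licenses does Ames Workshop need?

Sec. 17-1. years in business 7 < 22; conducts auctions → Operating Certificate required.
Sec. 17-2. is a worker-owned cooperative → exempt from Amusement Device Certificate.
Sec. 17-3. is a worker-owned cooperative; conducts auctions → General Business Permit required.
Sec. 17-4. operates coin-operated machines; conducts auctions → Amusement Device Certificate required.
Sec. 17-5. is a worker-owned cooperative; does not host events open to the public; conducts auctions → Cooperative Authorization not required.

General Business Permit, Operating Certificate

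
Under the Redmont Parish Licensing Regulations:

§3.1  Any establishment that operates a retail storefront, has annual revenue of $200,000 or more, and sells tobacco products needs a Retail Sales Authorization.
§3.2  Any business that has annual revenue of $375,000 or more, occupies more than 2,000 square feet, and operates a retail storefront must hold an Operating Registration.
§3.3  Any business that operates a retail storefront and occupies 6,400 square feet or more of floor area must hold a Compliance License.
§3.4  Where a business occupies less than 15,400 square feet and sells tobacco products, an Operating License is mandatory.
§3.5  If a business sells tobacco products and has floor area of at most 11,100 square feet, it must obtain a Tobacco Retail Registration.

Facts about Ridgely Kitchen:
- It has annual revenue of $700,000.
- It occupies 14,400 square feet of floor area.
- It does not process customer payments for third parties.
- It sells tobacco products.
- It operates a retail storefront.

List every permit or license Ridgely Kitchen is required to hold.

§3.1 operates a retail storefront; revenue $700,000 ≥ $200,000; sells tobacco products → Retail Sales Authorization required.
§3.2 revenue $700,000 ≥ $375,000; floor area 14,400 square feet > 2,000 square feet; operates a retail storefront → Operating Registration required.
§3.3 operates a retail storefront; floor area 14,400 square feet ≥ 6,400 square feet → Compliance License required.
§3.4 floor area 14,400 square feet < 15,400 square feet; sells tobacco products → Operating License required.
§3.5 sells tobacco products; floor area 14,400 square feet > 11,100 square feet → Tobacco Retail Registration not required.

Compliance License, Operating License, Operating Registration, Retail Sales Authorization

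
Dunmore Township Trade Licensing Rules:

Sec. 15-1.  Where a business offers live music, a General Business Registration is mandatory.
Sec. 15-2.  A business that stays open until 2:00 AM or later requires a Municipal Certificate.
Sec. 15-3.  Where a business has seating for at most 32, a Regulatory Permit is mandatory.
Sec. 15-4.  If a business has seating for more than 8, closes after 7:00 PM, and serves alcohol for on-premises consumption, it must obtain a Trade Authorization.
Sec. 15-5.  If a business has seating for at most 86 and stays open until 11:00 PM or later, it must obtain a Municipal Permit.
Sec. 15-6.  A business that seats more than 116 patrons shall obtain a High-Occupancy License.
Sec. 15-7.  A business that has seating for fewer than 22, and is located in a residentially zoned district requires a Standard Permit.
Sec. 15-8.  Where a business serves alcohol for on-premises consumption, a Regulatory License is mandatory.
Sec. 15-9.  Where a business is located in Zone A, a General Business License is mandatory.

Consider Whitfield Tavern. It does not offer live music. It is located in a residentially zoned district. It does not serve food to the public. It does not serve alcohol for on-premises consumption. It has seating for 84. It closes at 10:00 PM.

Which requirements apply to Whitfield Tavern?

None

Sec. 15-1. does not offer live music → General Business Registration not required.
Sec. 15-2. closes 10:00 PM, at/before 2:00 AM → Municipal Certificate not required.
Sec. 15-3. seating 84 > 32 → Regulatory Permit not required.
Sec. 15-4. seating 84 > 8; closes 10:00 PM, after 7:00 PM; does not serve alcohol for on-premises consumption → Trade Authorization not required.
Sec. 15-5. seating 84 ≤ 86; closes 10:00 PM, at/before 11:00 PM → Municipal Permit not required.
Sec. 15-6. seating 84 ≤ 116 → High-Occupancy License not required.
Sec. 15-7. seating 84 ≥ 22; is located in a residentially zoned district → Standard Permit not required.
Sec. 15-8. does not serve alcohol for on-premises consumption → Regulatory License not required.
Sec. 15-9. is located in a residentially zoned district (not: is located in Zone A) → General Business License not required.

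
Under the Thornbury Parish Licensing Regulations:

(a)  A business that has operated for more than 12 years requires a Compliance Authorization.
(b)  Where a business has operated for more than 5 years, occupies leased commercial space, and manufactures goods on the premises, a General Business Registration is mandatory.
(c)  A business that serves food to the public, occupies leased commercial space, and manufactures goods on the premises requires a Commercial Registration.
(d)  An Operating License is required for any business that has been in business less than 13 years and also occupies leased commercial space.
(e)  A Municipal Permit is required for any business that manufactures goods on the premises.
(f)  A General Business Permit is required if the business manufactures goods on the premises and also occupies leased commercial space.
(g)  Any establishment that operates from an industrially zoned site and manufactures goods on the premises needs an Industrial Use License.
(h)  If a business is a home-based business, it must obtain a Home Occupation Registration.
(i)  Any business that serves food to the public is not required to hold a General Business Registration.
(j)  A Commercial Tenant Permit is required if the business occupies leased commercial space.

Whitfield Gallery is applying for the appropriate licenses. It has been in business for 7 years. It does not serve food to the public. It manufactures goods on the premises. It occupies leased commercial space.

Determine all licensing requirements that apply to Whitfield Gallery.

Commercial Tenant Permit, General Business Permit, General Business Registration, Municipal Permit, Operating License

(a) years in business 7 ≤ 12 → Compliance Authorization not required.
(b) years in business 7 > 5; occupies leased commercial space; manufactures goods on the premises → General Business Registration required.
(c) does not serve food to the public; occupies leased commercial space; manufactures goods on the premises → Commercial Registration not required.
(d) years in business 7 < 13; occupies leased commercial space → Operating License required.
(e) manufactures goods on the premises → Municipal Permit required.
(f) manufactures goods on the premises; occupies leased commercial space → General Business Permit required.
(g) occupies leased commercial space (not: operates from an industrially zoned site); manufactures goods on the premises → Industrial Use License not required.
(h) occupies leased commercial space (not: is a home-based business) → Home Occupation Registration not required.
(i) does not serve food to the public → General Business Registration exemption does not apply.
(j) occupies leased commercial space → Commercial Tenant Permit required.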